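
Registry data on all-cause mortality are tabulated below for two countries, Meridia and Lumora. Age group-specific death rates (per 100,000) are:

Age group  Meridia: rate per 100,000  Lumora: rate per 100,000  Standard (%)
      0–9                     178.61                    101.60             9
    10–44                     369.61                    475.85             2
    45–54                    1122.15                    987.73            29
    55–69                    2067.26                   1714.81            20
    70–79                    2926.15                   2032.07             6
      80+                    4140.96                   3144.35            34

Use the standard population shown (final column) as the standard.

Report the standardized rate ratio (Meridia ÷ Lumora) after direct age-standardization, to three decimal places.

Standard weights: 0.09, 0.02, 0.29, 0.20, 0.06, 0.34.
Meridia: 0.0900×178.61 + 0.0200×369.61 + 0.2900×1122.15 + 0.2000×2067.26 + 0.0600×2926.15 + 0.3400×4140.96 = 2345.8380 per 100,000.
Lumora: 0.0900×101.60 + 0.0200×475.85 + 0.2900×987.73 + 0.2000×1714.81 + 0.0600×2032.07 + 0.3400×3144.35 = 1839.0679 per 100,000.
Ratio = 2345.8380 ÷ 1839.0679 = 1.27556.

1.276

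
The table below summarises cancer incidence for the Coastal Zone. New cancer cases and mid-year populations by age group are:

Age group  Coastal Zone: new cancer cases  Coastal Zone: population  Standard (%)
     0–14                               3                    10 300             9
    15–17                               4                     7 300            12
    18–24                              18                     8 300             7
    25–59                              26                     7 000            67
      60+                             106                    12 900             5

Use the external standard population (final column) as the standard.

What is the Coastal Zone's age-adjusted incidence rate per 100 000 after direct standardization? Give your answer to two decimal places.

314.32

Age-specific rates per 100 000 for the Coastal Zone: 29.13, 54.79, 216.87, 371.43, 821.71.
Standard weights: 0.09, 0.12, 0.07, 0.67, 0.05.
Standardized rate: 0.0900×29.13 + 0.1200×54.79 + 0.0700×216.87 + 0.6700×371.43 + 0.0500×821.71 = 314.3198 per 100 000.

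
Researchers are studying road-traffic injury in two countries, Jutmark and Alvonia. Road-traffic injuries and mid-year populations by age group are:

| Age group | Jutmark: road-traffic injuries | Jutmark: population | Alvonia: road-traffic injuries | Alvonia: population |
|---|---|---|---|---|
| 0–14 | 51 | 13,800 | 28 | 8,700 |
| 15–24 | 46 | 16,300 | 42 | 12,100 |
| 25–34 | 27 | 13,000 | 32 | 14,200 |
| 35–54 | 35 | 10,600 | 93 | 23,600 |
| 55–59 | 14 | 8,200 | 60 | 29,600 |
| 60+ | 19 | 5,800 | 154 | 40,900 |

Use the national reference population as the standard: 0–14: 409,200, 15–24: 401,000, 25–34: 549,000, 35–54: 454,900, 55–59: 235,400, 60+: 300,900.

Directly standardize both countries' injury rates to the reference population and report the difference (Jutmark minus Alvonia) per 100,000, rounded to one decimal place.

-28.7

Age-specific rates per 100,000 for Jutmark: 369.57, 282.21, 207.69, 330.19, 170.73, 327.59.
For Alvonia: 321.84, 347.11, 225.35, 394.07, 202.70, 376.53.
Standard total = 2,350,400; weights = 0.1741, 0.1706, 0.2336, 0.1935, 0.1002, 0.1280.
Jutmark: 0.1741×369.57 + 0.1706×282.21 + 0.2336×207.69 + 0.1935×330.19 + 0.1002×170.73 + 0.1280×327.59 = 283.9426 per 100,000.
Alvonia: 0.1741×321.84 + 0.1706×347.11 + 0.2336×225.35 + 0.1935×394.07 + 0.1002×202.70 + 0.1280×376.53 = 312.6616 per 100,000.
Difference = 283.9426 − 312.6616 = -28.7191.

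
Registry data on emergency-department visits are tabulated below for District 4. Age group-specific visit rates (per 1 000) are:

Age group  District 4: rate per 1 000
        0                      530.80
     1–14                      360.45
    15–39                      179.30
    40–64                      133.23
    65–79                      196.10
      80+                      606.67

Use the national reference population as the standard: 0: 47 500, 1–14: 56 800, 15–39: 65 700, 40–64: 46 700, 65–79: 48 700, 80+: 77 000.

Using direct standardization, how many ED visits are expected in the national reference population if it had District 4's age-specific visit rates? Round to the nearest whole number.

119952

Expected ED visits = Σ (standard pop × age-specific rate ÷ 1 000)
= 47 500×530.80/1 000 + 56 800×360.45/1 000 + 65 700×179.30/1 000 + 46 700×133.23/1 000 + 48 700×196.10/1 000 + 77 000×606.67/1 000
= 25213.00 + 20473.56 + 11780.01 + 6221.84 + 9550.07 + 46713.59 = 119952.07.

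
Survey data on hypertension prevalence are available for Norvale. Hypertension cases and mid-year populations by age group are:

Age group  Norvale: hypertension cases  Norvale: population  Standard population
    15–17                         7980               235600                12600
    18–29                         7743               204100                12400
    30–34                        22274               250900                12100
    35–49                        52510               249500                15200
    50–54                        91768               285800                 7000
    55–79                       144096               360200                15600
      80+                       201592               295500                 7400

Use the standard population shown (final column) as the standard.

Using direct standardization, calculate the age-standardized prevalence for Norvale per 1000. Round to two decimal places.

227.30

Age-specific rates per 1000 for Norvale: 33.871, 37.937, 88.776, 210.461, 321.092, 400.044, 682.206.
Standard total = 82300; weights = 0.1531, 0.1507, 0.1470, 0.1847, 0.0851, 0.1896, 0.0899.
Standardized rate: 0.1531×33.871 + 0.1507×37.937 + 0.1470×88.776 + 0.1847×210.461 + 0.0851×321.092 + 0.1896×400.044 + 0.0899×682.206 = 227.3033 per 1000.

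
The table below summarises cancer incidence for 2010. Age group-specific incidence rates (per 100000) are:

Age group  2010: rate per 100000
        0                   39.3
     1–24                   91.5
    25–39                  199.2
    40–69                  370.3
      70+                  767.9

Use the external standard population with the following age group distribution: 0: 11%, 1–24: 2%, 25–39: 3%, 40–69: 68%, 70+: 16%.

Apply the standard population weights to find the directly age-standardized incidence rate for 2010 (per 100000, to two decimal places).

386.80

Standard weights: 0.11, 0.02, 0.03, 0.68, 0.16.
Standardized rate: 0.1100×39.3 + 0.0200×91.5 + 0.0300×199.2 + 0.6800×370.3 + 0.1600×767.9 = 386.7970 per 100000.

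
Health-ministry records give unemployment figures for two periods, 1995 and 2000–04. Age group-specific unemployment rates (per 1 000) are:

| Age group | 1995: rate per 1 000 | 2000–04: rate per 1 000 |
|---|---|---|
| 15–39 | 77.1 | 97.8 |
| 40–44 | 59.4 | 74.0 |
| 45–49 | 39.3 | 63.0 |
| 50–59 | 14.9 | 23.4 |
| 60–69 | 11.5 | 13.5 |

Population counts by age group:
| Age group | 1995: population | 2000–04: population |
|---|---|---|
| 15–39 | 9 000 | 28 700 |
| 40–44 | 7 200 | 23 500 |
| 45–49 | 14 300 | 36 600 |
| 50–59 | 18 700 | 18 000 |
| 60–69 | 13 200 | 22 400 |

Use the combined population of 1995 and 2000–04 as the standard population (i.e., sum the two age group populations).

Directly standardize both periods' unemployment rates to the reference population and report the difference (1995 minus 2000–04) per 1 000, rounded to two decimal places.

Combined standard total = 191 600; weights = 0.1968, 0.1602, 0.2657, 0.1915, 0.1858.
1995: 0.1968×77.1 + 0.1602×59.4 + 0.2657×39.3 + 0.1915×14.9 + 0.1858×11.5 = 40.1193 per 1 000.
2000–04: 0.1968×97.8 + 0.1602×74.0 + 0.2657×63.0 + 0.1915×23.4 + 0.1858×13.5 = 54.8275 per 1 000.
Difference = 40.1193 − 54.8275 = -14.7082.

-14.71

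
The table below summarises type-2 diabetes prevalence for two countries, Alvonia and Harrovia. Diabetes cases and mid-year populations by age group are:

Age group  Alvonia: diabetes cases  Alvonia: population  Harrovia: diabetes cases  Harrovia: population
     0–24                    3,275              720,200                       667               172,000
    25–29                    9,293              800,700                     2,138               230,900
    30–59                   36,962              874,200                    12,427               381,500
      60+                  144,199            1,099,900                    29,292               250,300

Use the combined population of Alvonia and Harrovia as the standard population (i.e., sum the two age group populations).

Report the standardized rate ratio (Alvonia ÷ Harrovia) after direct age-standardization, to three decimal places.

Age-specific rates per 1,000 for Alvonia: 4.547, 11.606, 42.281, 131.102.
For Harrovia: 3.878, 9.259, 32.574, 117.028.
Combined standard total = 4,529,700; weights = 0.1970, 0.2277, 0.2772, 0.2981.
Alvonia: 0.1970×4.547 + 0.2277×11.606 + 0.2772×42.281 + 0.2981×131.102 = 54.3383 per 1,000.
Harrovia: 0.1970×3.878 + 0.2277×9.259 + 0.2772×32.574 + 0.2981×117.028 = 46.7858 per 1,000.
Ratio = 54.3383 ÷ 46.7858 = 1.16143.

1.161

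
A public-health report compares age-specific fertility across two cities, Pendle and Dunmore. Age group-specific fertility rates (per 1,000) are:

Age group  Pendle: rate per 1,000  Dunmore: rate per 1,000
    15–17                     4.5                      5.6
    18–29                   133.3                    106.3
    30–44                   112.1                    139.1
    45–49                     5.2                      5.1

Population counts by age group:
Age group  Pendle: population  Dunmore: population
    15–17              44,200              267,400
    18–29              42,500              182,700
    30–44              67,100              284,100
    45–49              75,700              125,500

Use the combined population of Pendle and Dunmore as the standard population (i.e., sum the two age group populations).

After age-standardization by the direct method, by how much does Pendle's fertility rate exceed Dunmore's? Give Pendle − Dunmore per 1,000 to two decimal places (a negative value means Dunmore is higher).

Combined standard total = 1,089,200; weights = 0.2861, 0.2068, 0.3224, 0.1847.
Pendle: 0.2861×4.5 + 0.2068×133.3 + 0.3224×112.1 + 0.1847×5.2 = 65.9540 per 1,000.
Dunmore: 0.2861×5.6 + 0.2068×106.3 + 0.3224×139.1 + 0.1847×5.1 = 69.3736 per 1,000.
Difference = 65.9540 − 69.3736 = -3.4196.

-3.42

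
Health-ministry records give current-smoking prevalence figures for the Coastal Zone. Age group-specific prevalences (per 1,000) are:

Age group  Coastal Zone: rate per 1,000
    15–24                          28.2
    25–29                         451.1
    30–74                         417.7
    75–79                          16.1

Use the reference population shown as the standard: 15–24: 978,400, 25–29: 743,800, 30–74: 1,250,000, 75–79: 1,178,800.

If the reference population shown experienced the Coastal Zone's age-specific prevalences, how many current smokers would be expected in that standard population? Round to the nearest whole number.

904223

Expected current smokers = Σ (standard pop × age-specific rate ÷ 1,000)
= 978,400×28.2/1,000 + 743,800×451.1/1,000 + 1,250,000×417.7/1,000 + 1,178,800×16.1/1,000
= 27590.88 + 335528.18 + 522125.00 + 18978.68 = 904222.74.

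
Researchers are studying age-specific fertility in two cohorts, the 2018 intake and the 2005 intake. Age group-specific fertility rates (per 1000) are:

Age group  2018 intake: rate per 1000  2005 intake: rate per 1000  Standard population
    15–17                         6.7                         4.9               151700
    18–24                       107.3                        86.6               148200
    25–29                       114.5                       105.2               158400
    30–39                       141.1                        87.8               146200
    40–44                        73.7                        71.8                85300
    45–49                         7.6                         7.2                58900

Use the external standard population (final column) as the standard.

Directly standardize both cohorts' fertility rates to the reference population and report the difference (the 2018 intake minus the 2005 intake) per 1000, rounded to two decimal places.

Standard total = 748700; weights = 0.2026, 0.1979, 0.2116, 0.1953, 0.1139, 0.0787.
The 2018 intake: 0.2026×6.7 + 0.1979×107.3 + 0.2116×114.5 + 0.1953×141.1 + 0.1139×73.7 + 0.0787×7.6 = 83.3687 per 1000.
The 2005 intake: 0.2026×4.9 + 0.1979×86.6 + 0.2116×105.2 + 0.1953×87.8 + 0.1139×71.8 + 0.0787×7.2 = 66.2830 per 1000.
Difference = 83.3687 − 66.2830 = 17.0856.

17.09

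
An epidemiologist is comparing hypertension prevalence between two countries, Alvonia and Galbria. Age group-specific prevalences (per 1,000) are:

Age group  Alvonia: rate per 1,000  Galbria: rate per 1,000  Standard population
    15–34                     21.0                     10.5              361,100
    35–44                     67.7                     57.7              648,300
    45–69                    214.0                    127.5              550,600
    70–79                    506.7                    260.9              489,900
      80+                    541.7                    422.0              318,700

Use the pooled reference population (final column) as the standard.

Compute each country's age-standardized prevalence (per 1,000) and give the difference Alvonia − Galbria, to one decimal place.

91.4

Standard total = 2,368,600; weights = 0.1525, 0.2737, 0.2325, 0.2068, 0.1346.
Alvonia: 0.1525×21.0 + 0.2737×67.7 + 0.2325×214.0 + 0.2068×506.7 + 0.1346×541.7 = 249.1656 per 1,000.
Galbria: 0.1525×10.5 + 0.2737×57.7 + 0.2325×127.5 + 0.2068×260.9 + 0.1346×422.0 = 157.7752 per 1,000.
Difference = 249.1656 − 157.7752 = 91.3904.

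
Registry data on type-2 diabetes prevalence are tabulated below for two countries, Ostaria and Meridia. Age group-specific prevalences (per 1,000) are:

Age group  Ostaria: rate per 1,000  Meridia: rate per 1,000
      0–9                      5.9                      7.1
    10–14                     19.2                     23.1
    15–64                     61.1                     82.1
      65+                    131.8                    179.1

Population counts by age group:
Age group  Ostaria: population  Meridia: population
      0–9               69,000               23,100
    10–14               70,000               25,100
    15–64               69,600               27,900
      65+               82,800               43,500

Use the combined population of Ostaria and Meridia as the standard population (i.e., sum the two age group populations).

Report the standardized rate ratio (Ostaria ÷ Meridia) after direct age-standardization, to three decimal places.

Combined standard total = 411,000; weights = 0.2241, 0.2314, 0.2372, 0.3073.
Ostaria: 0.2241×5.9 + 0.2314×19.2 + 0.2372×61.1 + 0.3073×131.8 = 60.7613 per 1,000.
Meridia: 0.2241×7.1 + 0.2314×23.1 + 0.2372×82.1 + 0.3073×179.1 = 81.4496 per 1,000.
Ratio = 60.7613 ÷ 81.4496 = 0.74600.

0.746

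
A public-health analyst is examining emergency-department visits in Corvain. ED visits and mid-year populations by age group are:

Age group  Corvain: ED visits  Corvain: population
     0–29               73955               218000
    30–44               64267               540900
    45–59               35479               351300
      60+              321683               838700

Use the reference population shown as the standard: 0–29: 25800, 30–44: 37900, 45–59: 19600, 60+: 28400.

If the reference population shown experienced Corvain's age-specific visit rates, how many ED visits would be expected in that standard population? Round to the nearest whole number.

Age-specific rates per 1000 for Corvain: 339.243, 118.815, 100.993, 383.550.
Expected ED visits = Σ (standard pop × age-specific rate ÷ 1000)
= 25800×339.243/1000 + 37900×118.815/1000 + 19600×100.993/1000 + 28400×383.550/1000
= 8752.47 + 4503.09 + 1979.47 + 10892.81 = 26127.84.

26128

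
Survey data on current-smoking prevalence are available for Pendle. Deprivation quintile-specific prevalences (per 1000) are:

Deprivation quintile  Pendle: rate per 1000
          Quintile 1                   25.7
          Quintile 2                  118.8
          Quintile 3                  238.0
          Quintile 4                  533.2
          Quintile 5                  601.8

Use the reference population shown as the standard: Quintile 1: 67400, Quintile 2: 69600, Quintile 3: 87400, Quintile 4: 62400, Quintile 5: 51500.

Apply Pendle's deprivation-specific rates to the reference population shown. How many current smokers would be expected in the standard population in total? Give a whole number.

95066

Expected current smokers = Σ (standard pop × deprivation-specific rate ÷ 1000)
= 67400×25.7/1000 + 69600×118.8/1000 + 87400×238.0/1000 + 62400×533.2/1000 + 51500×601.8/1000
= 1732.18 + 8268.48 + 20801.20 + 33271.68 + 30992.70 = 95066.24.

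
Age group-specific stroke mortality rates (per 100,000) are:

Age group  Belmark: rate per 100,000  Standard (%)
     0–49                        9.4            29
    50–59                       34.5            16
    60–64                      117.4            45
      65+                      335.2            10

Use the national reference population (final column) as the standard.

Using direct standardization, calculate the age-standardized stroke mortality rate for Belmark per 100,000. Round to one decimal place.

Standard weights: 0.29, 0.16, 0.45, 0.10.
Standardized rate: 0.2900×9.4 + 0.1600×34.5 + 0.4500×117.4 + 0.1000×335.2 = 94.5960 per 100,000.

94.6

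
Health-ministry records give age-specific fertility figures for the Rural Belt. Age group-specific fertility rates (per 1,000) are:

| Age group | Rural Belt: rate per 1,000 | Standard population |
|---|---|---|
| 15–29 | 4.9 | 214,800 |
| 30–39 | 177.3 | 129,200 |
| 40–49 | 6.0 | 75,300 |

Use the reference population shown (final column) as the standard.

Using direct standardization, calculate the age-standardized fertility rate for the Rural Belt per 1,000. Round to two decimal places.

58.22

Standard total = 419,300; weights = 0.5123, 0.3081, 0.1796.
Standardized rate: 0.5123×4.9 + 0.3081×177.3 + 0.1796×6.0 = 58.2196 per 1,000.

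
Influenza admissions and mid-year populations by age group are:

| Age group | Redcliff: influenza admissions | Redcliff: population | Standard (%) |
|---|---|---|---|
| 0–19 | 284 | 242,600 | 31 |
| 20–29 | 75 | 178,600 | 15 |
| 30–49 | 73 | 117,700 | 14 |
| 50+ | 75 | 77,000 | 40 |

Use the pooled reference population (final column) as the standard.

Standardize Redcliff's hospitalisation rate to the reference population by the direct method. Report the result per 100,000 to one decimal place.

Age-specific rates per 100,000 for Redcliff: 117.07, 41.99, 62.02, 97.40.
Standard weights: 0.31, 0.15, 0.14, 0.40.
Standardized rate: 0.3100×117.07 + 0.1500×41.99 + 0.1400×62.02 + 0.4000×97.40 = 90.2333 per 100,000.

90.2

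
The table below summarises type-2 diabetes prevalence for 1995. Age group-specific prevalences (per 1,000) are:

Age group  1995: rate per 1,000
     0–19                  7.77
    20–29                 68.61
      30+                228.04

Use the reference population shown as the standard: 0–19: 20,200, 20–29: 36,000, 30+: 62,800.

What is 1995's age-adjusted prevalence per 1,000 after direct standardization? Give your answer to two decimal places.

Standard total = 119,000; weights = 0.1697, 0.3025, 0.5277.
Standardized rate: 0.1697×7.77 + 0.3025×68.61 + 0.5277×228.04 = 142.4187 per 1,000.

142.42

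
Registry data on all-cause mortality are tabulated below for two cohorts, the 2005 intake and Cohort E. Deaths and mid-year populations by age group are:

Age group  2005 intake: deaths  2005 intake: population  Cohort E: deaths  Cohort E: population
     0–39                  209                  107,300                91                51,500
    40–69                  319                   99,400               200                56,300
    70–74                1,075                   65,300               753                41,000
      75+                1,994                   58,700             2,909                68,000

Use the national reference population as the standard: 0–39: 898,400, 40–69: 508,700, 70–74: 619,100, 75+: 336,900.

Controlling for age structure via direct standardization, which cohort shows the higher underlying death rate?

Age-specific rates per 1,000 for the 2005 intake: 1.948, 3.209, 16.462, 33.969.
For Cohort E: 1.767, 3.552, 18.366, 42.779.
Standard total = 2,363,100; weights = 0.3802, 0.2153, 0.2620, 0.1426.
The 2005 intake: 0.3802×1.948 + 0.2153×3.209 + 0.2620×16.462 + 0.1426×33.969 = 10.5872 per 1,000.
Cohort E: 0.3802×1.767 + 0.2153×3.552 + 0.2620×18.366 + 0.1426×42.779 = 12.3470 per 1,000.

Cohort E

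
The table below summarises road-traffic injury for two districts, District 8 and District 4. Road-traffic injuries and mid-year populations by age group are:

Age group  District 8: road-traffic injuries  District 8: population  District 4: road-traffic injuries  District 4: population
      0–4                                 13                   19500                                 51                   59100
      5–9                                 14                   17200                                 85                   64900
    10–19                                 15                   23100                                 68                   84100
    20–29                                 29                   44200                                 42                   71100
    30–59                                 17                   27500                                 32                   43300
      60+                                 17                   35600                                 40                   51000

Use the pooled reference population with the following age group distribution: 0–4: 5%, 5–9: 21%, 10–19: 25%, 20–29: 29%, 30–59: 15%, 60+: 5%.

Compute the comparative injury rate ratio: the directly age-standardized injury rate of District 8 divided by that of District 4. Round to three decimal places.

Age-specific rates per 100000 for District 8: 66.67, 81.40, 64.94, 65.61, 61.82, 47.75.
For District 4: 86.29, 130.97, 80.86, 59.07, 73.90, 78.43.
Standard weights: 0.05, 0.21, 0.25, 0.29, 0.15, 0.05.
District 8: 0.0500×66.67 + 0.2100×81.40 + 0.2500×64.94 + 0.2900×65.61 + 0.1500×61.82 + 0.0500×47.75 = 67.3476 per 100000.
District 4: 0.0500×86.29 + 0.2100×130.97 + 0.2500×80.86 + 0.2900×59.07 + 0.1500×73.90 + 0.0500×78.43 = 84.1704 per 100000.
Ratio = 67.3476 ÷ 84.1704 = 0.80013.

0.800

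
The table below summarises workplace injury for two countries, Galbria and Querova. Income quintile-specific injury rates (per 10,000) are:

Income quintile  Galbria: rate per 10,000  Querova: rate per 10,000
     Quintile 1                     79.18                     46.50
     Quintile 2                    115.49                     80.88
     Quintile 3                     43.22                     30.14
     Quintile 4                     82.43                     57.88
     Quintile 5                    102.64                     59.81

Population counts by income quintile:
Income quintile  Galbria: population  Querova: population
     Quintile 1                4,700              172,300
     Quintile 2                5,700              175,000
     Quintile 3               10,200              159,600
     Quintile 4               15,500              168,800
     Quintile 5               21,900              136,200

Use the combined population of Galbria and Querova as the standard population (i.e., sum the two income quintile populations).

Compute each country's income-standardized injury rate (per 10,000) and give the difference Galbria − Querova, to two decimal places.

Combined standard total = 869,900; weights = 0.2035, 0.2077, 0.1952, 0.2119, 0.1817.
Galbria: 0.2035×79.18 + 0.2077×115.49 + 0.1952×43.22 + 0.2119×82.43 + 0.1817×102.64 = 84.6556 per 10,000.
Querova: 0.2035×46.50 + 0.2077×80.88 + 0.1952×30.14 + 0.2119×57.88 + 0.1817×59.81 = 55.2782 per 10,000.
Difference = 84.6556 − 55.2782 = 29.3774.

29.38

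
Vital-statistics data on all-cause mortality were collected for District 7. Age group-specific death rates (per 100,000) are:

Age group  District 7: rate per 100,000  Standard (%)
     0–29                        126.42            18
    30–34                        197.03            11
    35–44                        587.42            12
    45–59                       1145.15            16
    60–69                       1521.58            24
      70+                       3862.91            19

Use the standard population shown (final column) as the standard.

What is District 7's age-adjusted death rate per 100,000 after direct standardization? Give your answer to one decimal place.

Standard weights: 0.18, 0.11, 0.12, 0.16, 0.24, 0.19.
Standardized rate: 0.1800×126.42 + 0.1100×197.03 + 0.1200×587.42 + 0.1600×1145.15 + 0.2400×1521.58 + 0.1900×3862.91 = 1397.2754 per 100,000.

1397.3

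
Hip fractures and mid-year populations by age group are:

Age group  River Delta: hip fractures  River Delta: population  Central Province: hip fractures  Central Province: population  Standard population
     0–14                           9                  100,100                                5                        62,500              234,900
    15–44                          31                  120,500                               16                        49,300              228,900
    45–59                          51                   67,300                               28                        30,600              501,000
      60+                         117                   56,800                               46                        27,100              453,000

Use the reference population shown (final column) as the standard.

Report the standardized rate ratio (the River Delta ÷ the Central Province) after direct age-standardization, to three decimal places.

Age-specific rates per 100,000 for the River Delta: 8.99, 25.73, 75.78, 205.99.
For the Central Province: 8.00, 32.45, 91.50, 169.74.
Standard total = 1,417,800; weights = 0.1657, 0.1614, 0.3534, 0.3195.
The River Delta: 0.1657×8.99 + 0.1614×25.73 + 0.3534×75.78 + 0.3195×205.99 = 98.2354 per 100,000.
The Central Province: 0.1657×8.00 + 0.1614×32.45 + 0.3534×91.50 + 0.3195×169.74 = 93.1331 per 100,000.
Ratio = 98.2354 ÷ 93.1331 = 1.05478.

1.055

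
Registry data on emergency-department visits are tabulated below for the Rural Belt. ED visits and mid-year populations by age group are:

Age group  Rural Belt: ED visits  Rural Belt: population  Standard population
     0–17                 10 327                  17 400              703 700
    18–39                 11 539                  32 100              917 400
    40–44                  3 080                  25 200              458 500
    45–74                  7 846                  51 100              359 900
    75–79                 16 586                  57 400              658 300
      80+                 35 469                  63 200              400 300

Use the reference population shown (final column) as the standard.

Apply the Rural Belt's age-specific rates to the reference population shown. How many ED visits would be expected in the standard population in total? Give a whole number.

Age-specific rates per 1 000 for the Rural Belt: 593.506, 359.470, 122.222, 153.542, 288.955, 561.218.
Expected ED visits = Σ (standard pop × age-specific rate ÷ 1 000)
= 703 700×593.506/1 000 + 917 400×359.470/1 000 + 458 500×122.222/1 000 + 359 900×153.542/1 000 + 658 300×288.955/1 000 + 400 300×561.218/1 000
= 417649.99 + 329778.15 + 56038.89 + 55259.79 + 190218.88 + 224655.71 = 1273601.41.

1273601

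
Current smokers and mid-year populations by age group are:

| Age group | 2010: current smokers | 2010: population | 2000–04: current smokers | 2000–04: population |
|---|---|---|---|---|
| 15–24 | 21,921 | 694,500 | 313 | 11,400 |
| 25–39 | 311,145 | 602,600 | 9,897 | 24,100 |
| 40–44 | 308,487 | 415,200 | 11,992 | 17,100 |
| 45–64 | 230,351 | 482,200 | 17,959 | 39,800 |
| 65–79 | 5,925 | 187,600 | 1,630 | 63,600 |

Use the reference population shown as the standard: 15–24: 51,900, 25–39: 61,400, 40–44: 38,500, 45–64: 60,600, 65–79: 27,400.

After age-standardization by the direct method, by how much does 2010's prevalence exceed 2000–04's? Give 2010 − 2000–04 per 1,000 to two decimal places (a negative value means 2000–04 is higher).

Age-specific rates per 1,000 for 2010: 31.564, 516.338, 742.984, 477.708, 31.583.
For 2000–04: 27.456, 410.664, 701.287, 451.231, 25.629.
Standard total = 239,800; weights = 0.2164, 0.2560, 0.1606, 0.2527, 0.1143.
2010: 0.2164×31.564 + 0.2560×516.338 + 0.1606×742.984 + 0.2527×477.708 + 0.1143×31.583 = 382.6550 per 1,000.
2000–04: 0.2164×27.456 + 0.2560×410.664 + 0.1606×701.287 + 0.2527×451.231 + 0.1143×25.629 = 340.6427 per 1,000.
Difference = 382.6550 − 340.6427 = 42.0124.

42.01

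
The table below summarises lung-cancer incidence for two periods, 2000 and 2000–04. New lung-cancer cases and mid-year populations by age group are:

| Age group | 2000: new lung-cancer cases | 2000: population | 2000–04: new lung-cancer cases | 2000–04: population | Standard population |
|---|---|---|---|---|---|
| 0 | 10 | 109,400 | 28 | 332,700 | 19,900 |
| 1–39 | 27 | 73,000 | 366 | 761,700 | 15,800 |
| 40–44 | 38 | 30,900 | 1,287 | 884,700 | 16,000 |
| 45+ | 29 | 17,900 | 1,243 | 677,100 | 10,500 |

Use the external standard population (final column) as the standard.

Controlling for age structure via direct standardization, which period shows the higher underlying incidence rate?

2000–04

Age-specific rates per 100,000 for 2000: 9.14, 36.99, 122.98, 162.01.
For 2000–04: 8.42, 48.05, 145.47, 183.58.
Standard total = 62,200; weights = 0.3199, 0.2540, 0.2572, 0.1688.
2000: 0.3199×9.14 + 0.2540×36.99 + 0.2572×122.98 + 0.1688×162.01 = 71.3029 per 100,000.
2000–04: 0.3199×8.42 + 0.2540×48.05 + 0.2572×145.47 + 0.1688×183.58 = 83.3087 per 100,000.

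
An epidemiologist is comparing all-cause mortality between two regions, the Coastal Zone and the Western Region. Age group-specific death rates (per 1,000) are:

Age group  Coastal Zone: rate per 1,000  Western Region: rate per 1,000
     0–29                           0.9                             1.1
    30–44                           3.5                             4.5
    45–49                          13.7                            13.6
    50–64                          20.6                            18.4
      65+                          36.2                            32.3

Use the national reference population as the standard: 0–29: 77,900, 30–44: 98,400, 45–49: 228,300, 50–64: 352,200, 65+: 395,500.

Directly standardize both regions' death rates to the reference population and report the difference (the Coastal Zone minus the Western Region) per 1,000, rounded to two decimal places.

1.93

Standard total = 1,152,300; weights = 0.0676, 0.0854, 0.1981, 0.3056, 0.3432.
The Coastal Zone: 0.0676×0.9 + 0.0854×3.5 + 0.1981×13.7 + 0.3056×20.6 + 0.3432×36.2 = 21.7952 per 1,000.
The Western Region: 0.0676×1.1 + 0.0854×4.5 + 0.1981×13.6 + 0.3056×18.4 + 0.3432×32.3 = 19.8633 per 1,000.
Difference = 21.7952 − 19.8633 = 1.9319.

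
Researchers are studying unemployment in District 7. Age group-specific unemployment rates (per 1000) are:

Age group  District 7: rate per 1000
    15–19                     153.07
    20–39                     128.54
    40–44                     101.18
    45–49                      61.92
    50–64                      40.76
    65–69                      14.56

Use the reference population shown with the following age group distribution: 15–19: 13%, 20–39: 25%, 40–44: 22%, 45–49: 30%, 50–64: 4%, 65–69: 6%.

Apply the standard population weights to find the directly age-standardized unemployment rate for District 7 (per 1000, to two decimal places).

Standard weights: 0.13, 0.25, 0.22, 0.30, 0.04, 0.06.
Standardized rate: 0.1300×153.07 + 0.2500×128.54 + 0.2200×101.18 + 0.3000×61.92 + 0.0400×40.76 + 0.0600×14.56 = 95.3737 per 1000.

95.37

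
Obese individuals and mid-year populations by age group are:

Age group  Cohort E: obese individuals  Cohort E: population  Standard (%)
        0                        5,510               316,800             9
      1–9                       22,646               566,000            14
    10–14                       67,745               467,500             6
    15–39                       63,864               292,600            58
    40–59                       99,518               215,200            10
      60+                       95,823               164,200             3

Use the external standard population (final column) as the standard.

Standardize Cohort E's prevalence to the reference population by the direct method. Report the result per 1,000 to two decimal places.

Age-specific rates per 1,000 for Cohort E: 17.393, 40.011, 144.909, 218.264, 462.444, 583.575.
Standard weights: 0.09, 0.14, 0.06, 0.58, 0.10, 0.03.
Standardized rate: 0.0900×17.393 + 0.1400×40.011 + 0.0600×144.909 + 0.5800×218.264 + 0.1000×462.444 + 0.0300×583.575 = 206.2061 per 1,000.

206.21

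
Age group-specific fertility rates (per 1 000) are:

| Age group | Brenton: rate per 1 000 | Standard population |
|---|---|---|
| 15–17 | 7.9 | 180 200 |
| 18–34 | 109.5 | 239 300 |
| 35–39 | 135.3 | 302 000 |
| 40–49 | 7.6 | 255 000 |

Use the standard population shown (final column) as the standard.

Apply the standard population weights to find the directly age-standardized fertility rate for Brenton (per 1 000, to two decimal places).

Standard total = 976 500; weights = 0.1845, 0.2451, 0.3093, 0.2611.
Standardized rate: 0.1845×7.9 + 0.2451×109.5 + 0.3093×135.3 + 0.2611×7.6 = 72.1204 per 1 000.

72.12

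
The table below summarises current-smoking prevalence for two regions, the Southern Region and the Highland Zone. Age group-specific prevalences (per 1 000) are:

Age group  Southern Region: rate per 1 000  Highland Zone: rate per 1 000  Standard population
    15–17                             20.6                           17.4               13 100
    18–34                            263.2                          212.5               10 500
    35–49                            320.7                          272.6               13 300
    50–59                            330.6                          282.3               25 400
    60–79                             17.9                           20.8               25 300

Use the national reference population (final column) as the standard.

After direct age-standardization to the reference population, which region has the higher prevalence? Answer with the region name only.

Standard total = 87 600; weights = 0.1495, 0.1199, 0.1518, 0.2900, 0.2888.
The Southern Region: 0.1495×20.6 + 0.1199×263.2 + 0.1518×320.7 + 0.2900×330.6 + 0.2888×17.9 = 184.3479 per 1 000.
The Highland Zone: 0.1495×17.4 + 0.1199×212.5 + 0.1518×272.6 + 0.2900×282.3 + 0.2888×20.8 = 157.3223 per 1 000.

Southern Region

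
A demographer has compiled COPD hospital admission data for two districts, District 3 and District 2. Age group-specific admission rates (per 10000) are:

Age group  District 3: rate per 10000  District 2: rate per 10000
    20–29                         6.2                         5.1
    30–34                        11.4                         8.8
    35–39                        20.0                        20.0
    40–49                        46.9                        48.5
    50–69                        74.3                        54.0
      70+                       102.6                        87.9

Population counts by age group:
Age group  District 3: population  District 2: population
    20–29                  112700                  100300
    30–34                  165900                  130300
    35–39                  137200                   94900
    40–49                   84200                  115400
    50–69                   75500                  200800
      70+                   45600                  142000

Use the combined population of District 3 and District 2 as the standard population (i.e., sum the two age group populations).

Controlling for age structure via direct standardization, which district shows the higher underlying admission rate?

Combined standard total = 1404800; weights = 0.1516, 0.2108, 0.1652, 0.1421, 0.1967, 0.1335.
District 3: 0.1516×6.2 + 0.2108×11.4 + 0.1652×20.0 + 0.1421×46.9 + 0.1967×74.3 + 0.1335×102.6 = 41.6268 per 10000.
District 2: 0.1516×5.1 + 0.2108×8.8 + 0.1652×20.0 + 0.1421×48.5 + 0.1967×54.0 + 0.1335×87.9 = 35.1834 per 10000.
The crude rates (31.51 vs 41.44) would put District 2 higher, but that reflects its age composition; once standardized to a common age structure, District 3 has the higher underlying rate.

District 3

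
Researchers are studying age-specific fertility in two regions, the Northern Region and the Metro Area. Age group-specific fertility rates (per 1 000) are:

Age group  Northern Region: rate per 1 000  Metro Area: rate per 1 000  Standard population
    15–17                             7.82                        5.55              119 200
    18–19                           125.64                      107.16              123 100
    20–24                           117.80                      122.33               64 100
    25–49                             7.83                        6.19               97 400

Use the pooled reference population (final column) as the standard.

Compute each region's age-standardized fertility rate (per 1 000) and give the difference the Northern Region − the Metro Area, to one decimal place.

6.0

Standard total = 403 800; weights = 0.2952, 0.3049, 0.1587, 0.2412.
The Northern Region: 0.2952×7.82 + 0.3049×125.64 + 0.1587×117.80 + 0.2412×7.83 = 61.1987 per 1 000.
The Metro Area: 0.2952×5.55 + 0.3049×107.16 + 0.1587×122.33 + 0.2412×6.19 = 55.2185 per 1 000.
Difference = 61.1987 − 55.2185 = 5.9803.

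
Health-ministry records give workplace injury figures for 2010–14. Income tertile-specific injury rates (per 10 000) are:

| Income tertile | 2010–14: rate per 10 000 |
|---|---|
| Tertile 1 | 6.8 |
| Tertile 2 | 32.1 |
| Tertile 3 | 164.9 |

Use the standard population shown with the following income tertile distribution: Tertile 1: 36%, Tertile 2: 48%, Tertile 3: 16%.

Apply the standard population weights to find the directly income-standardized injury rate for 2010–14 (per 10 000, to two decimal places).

44.24

Standard weights: 0.36, 0.48, 0.16.
Standardized rate: 0.3600×6.8 + 0.4800×32.1 + 0.1600×164.9 = 44.2400 per 10 000.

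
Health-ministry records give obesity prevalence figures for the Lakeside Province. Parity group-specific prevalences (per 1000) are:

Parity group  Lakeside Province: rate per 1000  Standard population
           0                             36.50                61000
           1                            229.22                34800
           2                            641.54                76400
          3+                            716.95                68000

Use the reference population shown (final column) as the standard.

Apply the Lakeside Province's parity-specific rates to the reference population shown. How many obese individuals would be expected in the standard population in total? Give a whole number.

107970

Expected obese individuals = Σ (standard pop × parity-specific rate ÷ 1000)
= 61000×36.50/1000 + 34800×229.22/1000 + 76400×641.54/1000 + 68000×716.95/1000
= 2226.50 + 7976.86 + 49013.66 + 48752.60 = 107969.61.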